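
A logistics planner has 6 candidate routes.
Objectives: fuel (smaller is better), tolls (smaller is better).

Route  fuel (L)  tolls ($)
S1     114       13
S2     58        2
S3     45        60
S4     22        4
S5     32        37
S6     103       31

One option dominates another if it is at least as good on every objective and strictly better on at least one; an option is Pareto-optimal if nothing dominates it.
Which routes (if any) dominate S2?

S1: worse on fuel (114 vs 58).
S3: worse on tolls (60 vs 2).
S4: worse on tolls (4 vs 2).
S5: worse on tolls (37 vs 2).
S6: worse on fuel (103 vs 58).
No option dominates S2.

none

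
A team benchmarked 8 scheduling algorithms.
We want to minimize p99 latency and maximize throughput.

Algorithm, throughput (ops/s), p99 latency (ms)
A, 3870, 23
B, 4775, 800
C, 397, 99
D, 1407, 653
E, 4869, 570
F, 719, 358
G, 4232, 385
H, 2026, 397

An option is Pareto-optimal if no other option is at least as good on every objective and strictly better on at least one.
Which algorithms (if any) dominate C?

A: throughput 3870≥397, p99 latency 23≤99 — dominates C.
Others (B, D, E, F, G, H) are each worse than C on at least one objective.

A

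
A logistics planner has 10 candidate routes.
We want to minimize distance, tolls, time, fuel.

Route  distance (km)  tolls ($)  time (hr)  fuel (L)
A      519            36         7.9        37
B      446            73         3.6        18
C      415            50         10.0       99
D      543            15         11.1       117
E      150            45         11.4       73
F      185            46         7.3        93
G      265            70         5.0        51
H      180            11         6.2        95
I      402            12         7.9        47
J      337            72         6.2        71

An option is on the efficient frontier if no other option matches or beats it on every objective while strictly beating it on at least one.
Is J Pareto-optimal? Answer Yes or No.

No

G vs J: distance 265≤337, tolls 70≤72, time 5.0≤6.2, fuel 51≤71 — G is at least as good on every objective and strictly better on at least one, so G dominates J.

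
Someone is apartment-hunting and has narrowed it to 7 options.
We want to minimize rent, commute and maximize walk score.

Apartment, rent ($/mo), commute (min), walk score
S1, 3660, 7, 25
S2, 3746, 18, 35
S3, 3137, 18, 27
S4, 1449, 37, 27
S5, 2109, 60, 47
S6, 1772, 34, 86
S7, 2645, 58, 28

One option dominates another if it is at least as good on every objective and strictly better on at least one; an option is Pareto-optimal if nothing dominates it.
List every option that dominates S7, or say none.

S6

S6: rent 1772≤2645, commute 34≤58, walk score 86≥28 — dominates S7.
Others (S1, S2, S3, S4, S5) are each worse than S7 on at least one objective.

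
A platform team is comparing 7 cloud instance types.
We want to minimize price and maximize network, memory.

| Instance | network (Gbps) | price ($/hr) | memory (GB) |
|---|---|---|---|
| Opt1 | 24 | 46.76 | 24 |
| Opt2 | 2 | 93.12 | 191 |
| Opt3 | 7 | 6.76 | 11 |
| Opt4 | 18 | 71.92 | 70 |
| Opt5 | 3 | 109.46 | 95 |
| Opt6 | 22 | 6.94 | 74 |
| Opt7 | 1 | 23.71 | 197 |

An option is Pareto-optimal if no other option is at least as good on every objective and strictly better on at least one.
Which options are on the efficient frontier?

Opt1: not dominated (best network).
Opt2: not dominated.
Opt3: not dominated (best price).
Opt4: dominated by Opt6 (network 22≥18, price 6.94≤71.92, memory 74≥70).
Opt5: not dominated.
Opt6: not dominated.
Opt7: not dominated (best memory).

Opt1, Opt2, Opt3, Opt5, Opt6, Opt7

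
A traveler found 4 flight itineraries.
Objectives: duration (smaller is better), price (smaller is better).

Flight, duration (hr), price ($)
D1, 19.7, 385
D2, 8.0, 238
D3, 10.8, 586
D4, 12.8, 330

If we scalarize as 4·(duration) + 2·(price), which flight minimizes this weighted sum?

D2

D1: 4·19.7 + 2·385 = 848.8
D2: 4·8.0 + 2·238 = 508.0
D3: 4·10.8 + 2·586 = 1215.2
D4: 4·12.8 + 2·330 = 711.2
Lowest: D2 at 508.0.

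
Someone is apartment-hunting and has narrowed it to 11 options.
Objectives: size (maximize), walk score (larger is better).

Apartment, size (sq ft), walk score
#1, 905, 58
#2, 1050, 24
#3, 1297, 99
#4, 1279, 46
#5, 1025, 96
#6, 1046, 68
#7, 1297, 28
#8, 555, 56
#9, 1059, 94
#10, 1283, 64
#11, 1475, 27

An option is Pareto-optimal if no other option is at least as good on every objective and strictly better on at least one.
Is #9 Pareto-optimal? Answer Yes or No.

#3 vs #9: size 1297≥1059, walk score 99≥94 — #3 is at least as good on every objective and strictly better on at least one, so #3 dominates #9.

No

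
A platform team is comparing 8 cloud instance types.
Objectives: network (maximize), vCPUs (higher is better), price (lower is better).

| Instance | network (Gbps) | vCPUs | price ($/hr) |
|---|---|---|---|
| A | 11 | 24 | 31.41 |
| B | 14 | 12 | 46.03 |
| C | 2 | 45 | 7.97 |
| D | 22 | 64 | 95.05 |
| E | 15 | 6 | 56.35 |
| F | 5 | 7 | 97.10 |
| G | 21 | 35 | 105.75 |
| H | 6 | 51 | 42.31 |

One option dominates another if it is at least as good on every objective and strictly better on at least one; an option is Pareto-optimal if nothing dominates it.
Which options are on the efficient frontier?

A, B, C, D, E, H

A: not dominated.
B: not dominated.
C: not dominated (best price).
D: not dominated (best network).
E: not dominated.
F: dominated by A (network 11≥5, vCPUs 24≥7, price 31.41≤97.10).
G: dominated by D (network 22≥21, vCPUs 64≥35, price 95.05≤105.75).
H: not dominated.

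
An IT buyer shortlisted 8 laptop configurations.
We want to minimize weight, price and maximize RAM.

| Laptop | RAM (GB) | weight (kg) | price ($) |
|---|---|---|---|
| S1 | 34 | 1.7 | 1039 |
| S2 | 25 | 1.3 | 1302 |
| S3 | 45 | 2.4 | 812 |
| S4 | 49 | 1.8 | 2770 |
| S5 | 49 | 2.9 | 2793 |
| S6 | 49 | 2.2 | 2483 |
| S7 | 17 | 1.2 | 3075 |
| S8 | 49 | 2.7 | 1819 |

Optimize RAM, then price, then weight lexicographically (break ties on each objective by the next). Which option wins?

First maximize RAM: best is 49, kept {S4, S5, S6, S8}.
Then minimize price: best is 1819, kept {S8}.

S8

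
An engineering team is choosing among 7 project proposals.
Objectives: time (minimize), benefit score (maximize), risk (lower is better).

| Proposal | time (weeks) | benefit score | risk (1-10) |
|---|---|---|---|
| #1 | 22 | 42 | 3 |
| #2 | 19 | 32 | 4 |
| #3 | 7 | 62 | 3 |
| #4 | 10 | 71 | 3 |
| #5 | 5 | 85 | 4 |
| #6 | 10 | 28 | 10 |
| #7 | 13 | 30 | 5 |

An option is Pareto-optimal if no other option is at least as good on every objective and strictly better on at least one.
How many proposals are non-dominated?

3

#1: dominated by #3 (time 7≤22, benefit score 62≥42, risk 3≤3).
#2: dominated by #3 (time 7≤19, benefit score 62≥32, risk 3≤4).
#3: not dominated.
#4: not dominated.
#5: not dominated (best time).
#6: dominated by #3 (time 7≤10, benefit score 62≥28, risk 3≤10).
#7: dominated by #3 (time 7≤13, benefit score 62≥30, risk 3≤5).
Pareto-optimal: #3, #4, #5 → 3.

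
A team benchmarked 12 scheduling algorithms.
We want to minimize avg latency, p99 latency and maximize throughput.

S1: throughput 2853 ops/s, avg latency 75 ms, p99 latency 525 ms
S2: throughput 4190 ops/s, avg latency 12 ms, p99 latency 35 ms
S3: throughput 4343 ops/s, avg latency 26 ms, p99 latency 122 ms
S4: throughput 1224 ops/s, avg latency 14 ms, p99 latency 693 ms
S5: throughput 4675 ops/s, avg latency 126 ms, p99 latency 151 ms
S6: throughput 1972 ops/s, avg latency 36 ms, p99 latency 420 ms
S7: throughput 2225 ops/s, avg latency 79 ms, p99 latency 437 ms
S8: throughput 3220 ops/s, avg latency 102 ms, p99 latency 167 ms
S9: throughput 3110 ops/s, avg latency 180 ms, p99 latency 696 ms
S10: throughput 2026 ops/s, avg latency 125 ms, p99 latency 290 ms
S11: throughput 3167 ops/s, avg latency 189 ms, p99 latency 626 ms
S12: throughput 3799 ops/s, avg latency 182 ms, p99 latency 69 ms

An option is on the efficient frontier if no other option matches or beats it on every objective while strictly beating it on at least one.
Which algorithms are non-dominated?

S2, S3, S5

S1: dominated by S2 (throughput 4190≥2853, avg latency 12≤75, p99 latency 35≤525).
S2: not dominated (best avg latency).
S3: not dominated.
S4: dominated by S2 (throughput 4190≥1224, avg latency 12≤14, p99 latency 35≤693).
S5: not dominated (best throughput).
S6: dominated by S2 (throughput 4190≥1972, avg latency 12≤36, p99 latency 35≤420).
S7: dominated by S2 (throughput 4190≥2225, avg latency 12≤79, p99 latency 35≤437).
S8: dominated by S2 (throughput 4190≥3220, avg latency 12≤102, p99 latency 35≤167).
S9: dominated by S2 (throughput 4190≥3110, avg latency 12≤180, p99 latency 35≤696).
S10: dominated by S2 (throughput 4190≥2026, avg latency 12≤125, p99 latency 35≤290).
S11: dominated by S2 (throughput 4190≥3167, avg latency 12≤189, p99 latency 35≤626).
S12: dominated by S2 (throughput 4190≥3799, avg latency 12≤182, p99 latency 35≤69).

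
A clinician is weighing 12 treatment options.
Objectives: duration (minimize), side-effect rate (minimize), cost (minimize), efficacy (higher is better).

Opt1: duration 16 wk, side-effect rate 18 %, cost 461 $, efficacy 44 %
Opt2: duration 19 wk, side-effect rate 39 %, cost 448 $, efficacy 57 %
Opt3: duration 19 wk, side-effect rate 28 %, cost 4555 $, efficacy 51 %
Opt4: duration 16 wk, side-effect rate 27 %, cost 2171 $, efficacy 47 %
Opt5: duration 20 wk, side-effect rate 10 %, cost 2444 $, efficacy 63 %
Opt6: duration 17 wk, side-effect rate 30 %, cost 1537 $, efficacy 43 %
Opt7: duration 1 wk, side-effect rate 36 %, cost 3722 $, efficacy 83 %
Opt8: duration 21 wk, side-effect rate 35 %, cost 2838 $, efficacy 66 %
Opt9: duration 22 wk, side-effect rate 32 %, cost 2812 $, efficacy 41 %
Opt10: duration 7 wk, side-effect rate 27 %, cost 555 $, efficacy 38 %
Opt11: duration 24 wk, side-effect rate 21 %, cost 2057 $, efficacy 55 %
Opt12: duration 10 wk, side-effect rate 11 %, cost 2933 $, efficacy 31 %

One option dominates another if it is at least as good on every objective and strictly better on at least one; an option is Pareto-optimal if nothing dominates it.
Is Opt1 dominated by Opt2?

Opt2 vs Opt1: Opt2 is worse on duration (19 vs 16), so it does not dominate Opt1.

No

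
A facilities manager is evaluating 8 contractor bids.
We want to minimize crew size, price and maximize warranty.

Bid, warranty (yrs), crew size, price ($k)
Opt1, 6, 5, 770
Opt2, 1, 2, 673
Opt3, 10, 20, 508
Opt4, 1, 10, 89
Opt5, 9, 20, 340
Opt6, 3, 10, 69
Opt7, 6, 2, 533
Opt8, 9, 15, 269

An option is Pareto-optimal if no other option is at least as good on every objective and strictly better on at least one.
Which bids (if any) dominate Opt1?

Opt7

Opt7: warranty 6≥6, crew size 2≤5, price 533≤770 — dominates Opt1.
Others (Opt2, Opt3, Opt4, Opt5, Opt6, Opt8) are each worse than Opt1 on at least one objective.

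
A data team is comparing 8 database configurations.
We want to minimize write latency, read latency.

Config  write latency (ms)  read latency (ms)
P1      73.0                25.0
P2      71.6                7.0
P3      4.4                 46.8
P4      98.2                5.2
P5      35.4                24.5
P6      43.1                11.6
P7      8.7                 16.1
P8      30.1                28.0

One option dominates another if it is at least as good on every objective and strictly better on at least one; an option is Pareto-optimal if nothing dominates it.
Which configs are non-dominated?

P1: dominated by P2 (write latency 71.6≤73.0, read latency 7.0≤25.0).
P2: not dominated.
P3: not dominated (best write latency).
P4: not dominated (best read latency).
P5: dominated by P7 (write latency 8.7≤35.4, read latency 16.1≤24.5).
P6: not dominated.
P7: not dominated.
P8: dominated by P7 (write latency 8.7≤30.1, read latency 16.1≤28.0).

P2, P3, P4, P6, P7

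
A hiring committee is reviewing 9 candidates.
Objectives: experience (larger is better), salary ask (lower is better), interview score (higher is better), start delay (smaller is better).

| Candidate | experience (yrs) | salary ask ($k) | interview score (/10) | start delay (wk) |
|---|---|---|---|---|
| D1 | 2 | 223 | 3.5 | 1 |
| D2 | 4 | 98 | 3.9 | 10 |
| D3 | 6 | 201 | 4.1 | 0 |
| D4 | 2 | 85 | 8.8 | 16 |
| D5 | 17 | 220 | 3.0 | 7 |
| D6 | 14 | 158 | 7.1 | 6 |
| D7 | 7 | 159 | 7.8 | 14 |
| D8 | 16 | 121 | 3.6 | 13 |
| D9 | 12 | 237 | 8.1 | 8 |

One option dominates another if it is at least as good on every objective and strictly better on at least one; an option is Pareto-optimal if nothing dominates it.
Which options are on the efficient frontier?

D2, D3, D4, D5, D6, D7, D8, D9

D1: dominated by D3 (experience 6≥2, salary ask 201≤223, interview score 4.1≥3.5, start delay 0≤1).
D2: not dominated.
D3: not dominated (best start delay).
D4: not dominated (best salary ask).
D5: not dominated (best experience).
D6: not dominated.
D7: not dominated.
D8: not dominated.
D9: not dominated.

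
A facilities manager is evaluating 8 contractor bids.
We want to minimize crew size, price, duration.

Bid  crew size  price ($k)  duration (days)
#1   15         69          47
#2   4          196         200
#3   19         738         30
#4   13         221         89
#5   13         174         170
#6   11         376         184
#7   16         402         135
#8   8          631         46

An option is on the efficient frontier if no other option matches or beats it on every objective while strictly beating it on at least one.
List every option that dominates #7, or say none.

#1, #4

#1: crew size 15≤16, price 69≤402, duration 47≤135 — dominates #7.
#4: crew size 13≤16, price 221≤402, duration 89≤135 — dominates #7.
Others (#2, #3, #5, #6, #8) are each worse than #7 on at least one objective.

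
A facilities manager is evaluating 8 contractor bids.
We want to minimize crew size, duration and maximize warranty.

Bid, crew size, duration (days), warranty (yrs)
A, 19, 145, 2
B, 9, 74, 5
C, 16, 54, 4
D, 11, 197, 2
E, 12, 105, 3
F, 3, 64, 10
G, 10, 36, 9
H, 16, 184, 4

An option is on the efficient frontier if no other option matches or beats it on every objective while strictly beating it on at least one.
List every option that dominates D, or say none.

B: crew size 9≤11, duration 74≤197, warranty 5≥2 — dominates D.
F: crew size 3≤11, duration 64≤197, warranty 10≥2 — dominates D.
G: crew size 10≤11, duration 36≤197, warranty 9≥2 — dominates D.
Others (A, C, E, H) are each worse than D on at least one objective.

B, F, G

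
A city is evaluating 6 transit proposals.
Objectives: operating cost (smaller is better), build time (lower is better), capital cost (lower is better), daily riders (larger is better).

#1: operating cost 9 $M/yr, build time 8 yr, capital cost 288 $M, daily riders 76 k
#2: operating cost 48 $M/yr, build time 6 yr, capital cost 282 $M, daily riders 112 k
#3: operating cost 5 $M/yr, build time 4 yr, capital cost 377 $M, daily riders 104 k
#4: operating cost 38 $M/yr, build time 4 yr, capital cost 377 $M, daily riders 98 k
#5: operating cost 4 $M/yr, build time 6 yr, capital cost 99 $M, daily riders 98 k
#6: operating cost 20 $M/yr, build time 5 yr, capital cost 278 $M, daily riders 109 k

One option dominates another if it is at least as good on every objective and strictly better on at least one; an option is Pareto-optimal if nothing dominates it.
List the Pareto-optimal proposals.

#1: dominated by #5 (operating cost 4≤9, build time 6≤8, capital cost 99≤288, daily riders 98≥76).
#2: not dominated (best daily riders).
#3: not dominated.
#4: dominated by #3 (operating cost 5≤38, build time 4≤4, capital cost 377≤377, daily riders 104≥98).
#5: not dominated (best operating cost).
#6: not dominated.

#2, #3, #5, #6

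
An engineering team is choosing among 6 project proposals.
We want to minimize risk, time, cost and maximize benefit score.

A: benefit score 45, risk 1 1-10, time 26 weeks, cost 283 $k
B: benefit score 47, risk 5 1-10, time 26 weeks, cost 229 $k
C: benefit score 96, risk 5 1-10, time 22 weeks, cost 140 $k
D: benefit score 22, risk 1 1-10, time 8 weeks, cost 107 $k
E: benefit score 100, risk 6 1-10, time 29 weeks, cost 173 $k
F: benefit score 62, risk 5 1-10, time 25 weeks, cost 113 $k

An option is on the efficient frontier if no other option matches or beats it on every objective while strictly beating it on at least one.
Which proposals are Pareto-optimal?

A: not dominated.
B: dominated by C (benefit score 96≥47, risk 5≤5, time 22≤26, cost 140≤229).
C: not dominated.
D: not dominated (best time).
E: not dominated (best benefit score).
F: not dominated.

A, C, D, E, F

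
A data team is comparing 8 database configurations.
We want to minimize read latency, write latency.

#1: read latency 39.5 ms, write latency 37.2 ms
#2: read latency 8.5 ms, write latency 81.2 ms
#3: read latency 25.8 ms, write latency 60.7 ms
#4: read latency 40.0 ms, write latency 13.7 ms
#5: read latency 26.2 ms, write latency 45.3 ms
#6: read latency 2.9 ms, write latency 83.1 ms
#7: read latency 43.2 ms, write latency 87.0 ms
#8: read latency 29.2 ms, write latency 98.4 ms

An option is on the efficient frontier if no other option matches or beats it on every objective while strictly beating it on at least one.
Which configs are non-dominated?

#1, #2, #3, #4, #5, #6

#1: not dominated.
#2: not dominated.
#3: not dominated.
#4: not dominated (best write latency).
#5: not dominated.
#6: not dominated (best read latency).
#7: dominated by #1 (read latency 39.5≤43.2, write latency 37.2≤87.0).
#8: dominated by #2 (read latency 8.5≤29.2, write latency 81.2≤98.4).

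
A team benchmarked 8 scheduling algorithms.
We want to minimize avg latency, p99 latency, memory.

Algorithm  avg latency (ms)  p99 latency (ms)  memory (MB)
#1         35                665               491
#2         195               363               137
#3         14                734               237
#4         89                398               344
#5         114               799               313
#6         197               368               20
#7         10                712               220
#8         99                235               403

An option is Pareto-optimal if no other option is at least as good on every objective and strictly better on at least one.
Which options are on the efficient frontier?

#1: not dominated.
#2: not dominated.
#3: dominated by #7 (avg latency 10≤14, p99 latency 712≤734, memory 220≤237).
#4: not dominated.
#5: dominated by #3 (avg latency 14≤114, p99 latency 734≤799, memory 237≤313).
#6: not dominated (best memory).
#7: not dominated (best avg latency).
#8: not dominated (best p99 latency).

#1, #2, #4, #6, #7, #8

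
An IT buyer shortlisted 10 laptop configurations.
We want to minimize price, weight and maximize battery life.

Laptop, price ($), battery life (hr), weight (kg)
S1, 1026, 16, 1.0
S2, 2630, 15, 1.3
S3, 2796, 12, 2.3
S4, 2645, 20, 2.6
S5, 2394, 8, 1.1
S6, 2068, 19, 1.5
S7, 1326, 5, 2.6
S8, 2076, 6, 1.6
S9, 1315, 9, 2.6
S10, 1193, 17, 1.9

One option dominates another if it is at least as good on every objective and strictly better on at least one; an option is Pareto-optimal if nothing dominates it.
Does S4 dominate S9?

S4 vs S9: S4 is worse on price (2645 vs 1315), so it does not dominate S9.

No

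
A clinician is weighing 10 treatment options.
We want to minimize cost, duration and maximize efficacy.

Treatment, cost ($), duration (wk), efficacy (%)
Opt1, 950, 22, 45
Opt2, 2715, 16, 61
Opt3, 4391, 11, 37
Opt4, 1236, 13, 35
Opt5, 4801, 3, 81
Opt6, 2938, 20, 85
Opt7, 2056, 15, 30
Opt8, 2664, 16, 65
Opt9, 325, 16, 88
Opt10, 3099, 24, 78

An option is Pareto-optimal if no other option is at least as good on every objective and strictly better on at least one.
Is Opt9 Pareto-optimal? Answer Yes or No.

Yes

Opt1: worse on cost (950 vs 325).
Opt2: worse on cost (2715 vs 325).
Opt3: worse on cost (4391 vs 325).
Opt4: worse on cost (1236 vs 325).
Opt5: worse on cost (4801 vs 325).
Opt6: worse on cost (2938 vs 325).
Opt7: worse on cost (2056 vs 325).
Opt8: worse on cost (2664 vs 325).
Opt10: worse on cost (3099 vs 325).
No option is at least as good as Opt9 on every objective and strictly better on one.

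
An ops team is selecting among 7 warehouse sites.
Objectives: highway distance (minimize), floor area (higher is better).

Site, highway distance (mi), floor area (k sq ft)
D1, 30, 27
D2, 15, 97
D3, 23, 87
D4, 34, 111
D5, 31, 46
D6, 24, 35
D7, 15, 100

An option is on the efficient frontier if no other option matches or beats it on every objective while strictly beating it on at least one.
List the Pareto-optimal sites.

D1: dominated by D2 (highway distance 15≤30, floor area 97≥27).
D2: dominated by D7 (highway distance 15≤15, floor area 100≥97).
D3: dominated by D2 (highway distance 15≤23, floor area 97≥87).
D4: not dominated (best floor area).
D5: dominated by D2 (highway distance 15≤31, floor area 97≥46).
D6: dominated by D2 (highway distance 15≤24, floor area 97≥35).
D7: not dominated.

D4, D7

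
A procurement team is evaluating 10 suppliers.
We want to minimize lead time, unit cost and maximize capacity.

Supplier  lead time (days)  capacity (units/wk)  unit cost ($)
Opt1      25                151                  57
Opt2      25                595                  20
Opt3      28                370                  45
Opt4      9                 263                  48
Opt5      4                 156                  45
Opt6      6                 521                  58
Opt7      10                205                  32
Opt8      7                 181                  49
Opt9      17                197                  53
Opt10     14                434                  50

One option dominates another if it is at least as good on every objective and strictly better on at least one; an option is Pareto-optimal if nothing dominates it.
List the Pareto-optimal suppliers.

Opt2, Opt4, Opt5, Opt6, Opt7, Opt8, Opt10

Opt1: dominated by Opt2 (lead time 25≤25, capacity 595≥151, unit cost 20≤57).
Opt2: not dominated (best capacity).
Opt3: dominated by Opt2 (lead time 25≤28, capacity 595≥370, unit cost 20≤45).
Opt4: not dominated.
Opt5: not dominated (best lead time).
Opt6: not dominated.
Opt7: not dominated.
Opt8: not dominated.
Opt9: dominated by Opt4 (lead time 9≤17, capacity 263≥197, unit cost 48≤53).
Opt10: not dominated.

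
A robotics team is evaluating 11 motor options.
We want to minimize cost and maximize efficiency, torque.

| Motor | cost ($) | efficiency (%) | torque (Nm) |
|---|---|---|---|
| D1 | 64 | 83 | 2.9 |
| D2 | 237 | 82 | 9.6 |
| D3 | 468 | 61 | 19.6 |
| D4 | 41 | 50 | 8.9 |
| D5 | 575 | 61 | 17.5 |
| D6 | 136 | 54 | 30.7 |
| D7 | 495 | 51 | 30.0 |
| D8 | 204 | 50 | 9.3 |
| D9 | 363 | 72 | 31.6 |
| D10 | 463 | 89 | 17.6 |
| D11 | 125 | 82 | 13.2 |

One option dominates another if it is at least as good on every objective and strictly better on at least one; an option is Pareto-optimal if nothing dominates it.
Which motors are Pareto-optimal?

D1: not dominated.
D2: dominated by D11 (cost 125≤237, efficiency 82≥82, torque 13.2≥9.6).
D3: dominated by D9 (cost 363≤468, efficiency 72≥61, torque 31.6≥19.6).
D4: not dominated (best cost).
D5: dominated by D3 (cost 468≤575, efficiency 61≥61, torque 19.6≥17.5).
D6: not dominated.
D7: dominated by D6 (cost 136≤495, efficiency 54≥51, torque 30.7≥30.0).
D8: dominated by D6 (cost 136≤204, efficiency 54≥50, torque 30.7≥9.3).
D9: not dominated (best torque).
D10: not dominated (best efficiency).
D11: not dominated.

D1, D4, D6, D9, D10, D11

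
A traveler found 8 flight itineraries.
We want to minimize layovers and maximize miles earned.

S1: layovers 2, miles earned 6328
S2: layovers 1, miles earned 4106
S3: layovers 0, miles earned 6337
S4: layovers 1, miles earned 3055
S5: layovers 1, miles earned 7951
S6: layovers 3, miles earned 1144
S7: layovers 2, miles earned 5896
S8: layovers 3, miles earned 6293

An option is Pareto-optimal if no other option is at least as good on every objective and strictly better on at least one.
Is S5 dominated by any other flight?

S1: worse on layovers (2 vs 1).
S2: worse on miles earned (4106 vs 7951).
S3: worse on miles earned (6337 vs 7951).
S4: worse on miles earned (3055 vs 7951).
S6: worse on layovers (3 vs 1).
S7: worse on layovers (2 vs 1).
S8: worse on layovers (3 vs 1).
No option is at least as good as S5 on every objective and strictly better on one.

No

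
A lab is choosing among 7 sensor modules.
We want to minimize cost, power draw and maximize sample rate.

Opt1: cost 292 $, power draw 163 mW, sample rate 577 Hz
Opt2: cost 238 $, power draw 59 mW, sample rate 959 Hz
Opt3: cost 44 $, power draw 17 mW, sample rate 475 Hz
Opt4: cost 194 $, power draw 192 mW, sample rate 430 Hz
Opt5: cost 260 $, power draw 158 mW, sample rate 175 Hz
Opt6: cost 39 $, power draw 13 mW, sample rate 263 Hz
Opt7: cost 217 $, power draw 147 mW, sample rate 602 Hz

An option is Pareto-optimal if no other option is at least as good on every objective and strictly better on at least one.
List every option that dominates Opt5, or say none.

Opt2, Opt3, Opt6, Opt7

Opt2: cost 238≤260, power draw 59≤158, sample rate 959≥175 — dominates Opt5.
Opt3: cost 44≤260, power draw 17≤158, sample rate 475≥175 — dominates Opt5.
Opt6: cost 39≤260, power draw 13≤158, sample rate 263≥175 — dominates Opt5.
Opt7: cost 217≤260, power draw 147≤158, sample rate 602≥175 — dominates Opt5.
Others (Opt1, Opt4) are each worse than Opt5 on at least one objective.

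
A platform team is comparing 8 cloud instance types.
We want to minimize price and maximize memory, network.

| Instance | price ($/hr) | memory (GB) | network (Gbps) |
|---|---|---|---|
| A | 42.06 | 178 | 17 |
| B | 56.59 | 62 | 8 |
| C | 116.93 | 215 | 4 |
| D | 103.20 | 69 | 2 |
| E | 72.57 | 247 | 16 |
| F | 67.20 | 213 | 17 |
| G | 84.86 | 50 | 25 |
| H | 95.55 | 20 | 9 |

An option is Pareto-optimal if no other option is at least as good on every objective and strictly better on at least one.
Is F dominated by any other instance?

No

A: worse on memory (178 vs 213).
B: worse on memory (62 vs 213).
C: worse on price (116.93 vs 67.20).
D: worse on price (103.20 vs 67.20).
E: worse on price (72.57 vs 67.20).
G: worse on price (84.86 vs 67.20).
H: worse on price (95.55 vs 67.20).
No option is at least as good as F on every objective and strictly better on one.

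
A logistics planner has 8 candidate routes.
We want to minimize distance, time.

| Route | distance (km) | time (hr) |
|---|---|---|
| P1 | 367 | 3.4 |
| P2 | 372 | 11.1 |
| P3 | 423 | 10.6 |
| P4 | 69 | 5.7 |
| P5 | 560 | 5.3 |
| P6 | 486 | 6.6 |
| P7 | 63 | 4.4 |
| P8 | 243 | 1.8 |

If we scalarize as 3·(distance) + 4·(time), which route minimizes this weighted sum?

P1: 3·367 + 4·3.4 = 1114.6
P2: 3·372 + 4·11.1 = 1160.4
P3: 3·423 + 4·10.6 = 1311.4
P4: 3·69 + 4·5.7 = 229.8
P5: 3·560 + 4·5.3 = 1701.2
P6: 3·486 + 4·6.6 = 1484.4
P7: 3·63 + 4·4.4 = 206.6
P8: 3·243 + 4·1.8 = 736.2
Lowest: P7 at 206.6.

P7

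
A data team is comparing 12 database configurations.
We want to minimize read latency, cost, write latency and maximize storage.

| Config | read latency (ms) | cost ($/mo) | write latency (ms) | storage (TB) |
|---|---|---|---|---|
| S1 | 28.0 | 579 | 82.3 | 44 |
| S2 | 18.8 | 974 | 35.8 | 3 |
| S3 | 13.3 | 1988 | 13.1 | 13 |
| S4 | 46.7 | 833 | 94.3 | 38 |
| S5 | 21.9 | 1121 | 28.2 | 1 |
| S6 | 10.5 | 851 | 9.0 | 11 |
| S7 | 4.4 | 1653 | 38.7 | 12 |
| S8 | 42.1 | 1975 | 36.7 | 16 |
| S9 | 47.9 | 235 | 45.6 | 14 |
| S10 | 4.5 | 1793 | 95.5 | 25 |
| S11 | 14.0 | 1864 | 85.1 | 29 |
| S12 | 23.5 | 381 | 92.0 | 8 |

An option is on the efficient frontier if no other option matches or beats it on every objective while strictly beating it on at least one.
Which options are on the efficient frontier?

S1: not dominated (best storage).
S2: dominated by S6 (read latency 10.5≤18.8, cost 851≤974, write latency 9.0≤35.8, storage 11≥3).
S3: not dominated.
S4: dominated by S1 (read latency 28.0≤46.7, cost 579≤833, write latency 82.3≤94.3, storage 44≥38).
S5: dominated by S6 (read latency 10.5≤21.9, cost 851≤1121, write latency 9.0≤28.2, storage 11≥1).
S6: not dominated (best write latency).
S7: not dominated (best read latency).
S8: not dominated.
S9: not dominated (best cost).
S10: not dominated.
S11: not dominated.
S12: not dominated.

S1, S3, S6, S7, S8, S9, S10, S11, S12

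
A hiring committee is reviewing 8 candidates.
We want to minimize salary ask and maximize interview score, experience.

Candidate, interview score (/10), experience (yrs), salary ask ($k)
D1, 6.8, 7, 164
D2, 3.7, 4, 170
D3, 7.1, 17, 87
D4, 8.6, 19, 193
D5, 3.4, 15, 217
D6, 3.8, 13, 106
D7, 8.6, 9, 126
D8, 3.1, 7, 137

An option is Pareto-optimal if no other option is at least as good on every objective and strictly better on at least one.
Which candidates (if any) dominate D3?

none

D1: worse on interview score (6.8 vs 7.1).
D2: worse on interview score (3.7 vs 7.1).
D4: worse on salary ask (193 vs 87).
D5: worse on interview score (3.4 vs 7.1).
D6: worse on interview score (3.8 vs 7.1).
D7: worse on experience (9 vs 17).
D8: worse on interview score (3.1 vs 7.1).
No option dominates D3.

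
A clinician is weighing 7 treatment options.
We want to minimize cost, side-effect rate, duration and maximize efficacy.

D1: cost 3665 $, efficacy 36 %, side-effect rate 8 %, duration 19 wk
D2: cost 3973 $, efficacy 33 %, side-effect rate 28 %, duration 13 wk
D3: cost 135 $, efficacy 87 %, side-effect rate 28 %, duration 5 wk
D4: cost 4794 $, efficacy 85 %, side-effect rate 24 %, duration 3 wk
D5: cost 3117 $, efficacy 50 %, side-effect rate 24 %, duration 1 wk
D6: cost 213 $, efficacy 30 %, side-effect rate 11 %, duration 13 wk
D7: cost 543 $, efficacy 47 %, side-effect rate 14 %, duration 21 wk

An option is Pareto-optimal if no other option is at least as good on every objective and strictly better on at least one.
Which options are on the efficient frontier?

D1: not dominated (best side-effect rate).
D2: dominated by D3 (cost 135≤3973, efficacy 87≥33, side-effect rate 28≤28, duration 5≤13).
D3: not dominated (best cost).
D4: not dominated.
D5: not dominated (best duration).
D6: not dominated.
D7: not dominated.

D1, D3, D4, D5, D6, D7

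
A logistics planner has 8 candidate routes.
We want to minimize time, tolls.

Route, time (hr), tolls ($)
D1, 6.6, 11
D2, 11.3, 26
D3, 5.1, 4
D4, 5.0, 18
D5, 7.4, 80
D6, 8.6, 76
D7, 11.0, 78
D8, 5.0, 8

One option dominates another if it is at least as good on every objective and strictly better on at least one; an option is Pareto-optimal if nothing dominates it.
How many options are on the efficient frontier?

2

D1: dominated by D3 (time 5.1≤6.6, tolls 4≤11).
D2: dominated by D1 (time 6.6≤11.3, tolls 11≤26).
D3: not dominated (best tolls).
D4: dominated by D8 (time 5.0≤5.0, tolls 8≤18).
D5: dominated by D1 (time 6.6≤7.4, tolls 11≤80).
D6: dominated by D1 (time 6.6≤8.6, tolls 11≤76).
D7: dominated by D1 (time 6.6≤11.0, tolls 11≤78).
D8: not dominated.
Pareto-optimal: D3, D8 → 2.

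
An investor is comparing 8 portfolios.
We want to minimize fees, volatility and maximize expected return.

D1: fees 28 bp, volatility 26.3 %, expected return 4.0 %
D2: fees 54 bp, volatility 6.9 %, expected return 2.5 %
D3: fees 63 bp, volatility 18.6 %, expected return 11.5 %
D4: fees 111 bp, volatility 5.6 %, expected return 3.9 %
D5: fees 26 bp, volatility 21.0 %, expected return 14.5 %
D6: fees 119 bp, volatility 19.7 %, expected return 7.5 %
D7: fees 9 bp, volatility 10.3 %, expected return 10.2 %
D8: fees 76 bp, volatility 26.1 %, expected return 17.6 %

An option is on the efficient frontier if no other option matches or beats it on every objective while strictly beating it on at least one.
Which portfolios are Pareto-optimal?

D1: dominated by D5 (fees 26≤28, volatility 21.0≤26.3, expected return 14.5≥4.0).
D2: not dominated.
D3: not dominated.
D4: not dominated (best volatility).
D5: not dominated.
D6: dominated by D3 (fees 63≤119, volatility 18.6≤19.7, expected return 11.5≥7.5).
D7: not dominated (best fees).
D8: not dominated (best expected return).

D2, D3, D4, D5, D7, D8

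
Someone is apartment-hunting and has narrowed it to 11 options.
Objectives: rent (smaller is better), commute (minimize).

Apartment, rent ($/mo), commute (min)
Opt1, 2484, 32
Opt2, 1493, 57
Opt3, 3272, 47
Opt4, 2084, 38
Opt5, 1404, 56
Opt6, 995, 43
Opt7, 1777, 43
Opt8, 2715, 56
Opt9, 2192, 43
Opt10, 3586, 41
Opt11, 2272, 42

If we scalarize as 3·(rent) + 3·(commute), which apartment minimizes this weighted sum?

Opt1: 3·2484 + 3·32 = 7548
Opt2: 3·1493 + 3·57 = 4650
Opt3: 3·3272 + 3·47 = 9957
Opt4: 3·2084 + 3·38 = 6366
Opt5: 3·1404 + 3·56 = 4380
Opt6: 3·995 + 3·43 = 3114
Opt7: 3·1777 + 3·43 = 5460
Opt8: 3·2715 + 3·56 = 8313
Opt9: 3·2192 + 3·43 = 6705
Opt10: 3·3586 + 3·41 = 10881
Opt11: 3·2272 + 3·42 = 6942
Lowest: Opt6 at 3114.

Opt6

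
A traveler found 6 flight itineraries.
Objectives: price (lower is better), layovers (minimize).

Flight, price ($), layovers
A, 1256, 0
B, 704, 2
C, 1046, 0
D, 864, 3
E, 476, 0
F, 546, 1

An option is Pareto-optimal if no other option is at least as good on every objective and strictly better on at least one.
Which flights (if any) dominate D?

B: price 704≤864, layovers 2≤3 — dominates D.
E: price 476≤864, layovers 0≤3 — dominates D.
F: price 546≤864, layovers 1≤3 — dominates D.
Others (A, C) are each worse than D on at least one objective.

B, E, F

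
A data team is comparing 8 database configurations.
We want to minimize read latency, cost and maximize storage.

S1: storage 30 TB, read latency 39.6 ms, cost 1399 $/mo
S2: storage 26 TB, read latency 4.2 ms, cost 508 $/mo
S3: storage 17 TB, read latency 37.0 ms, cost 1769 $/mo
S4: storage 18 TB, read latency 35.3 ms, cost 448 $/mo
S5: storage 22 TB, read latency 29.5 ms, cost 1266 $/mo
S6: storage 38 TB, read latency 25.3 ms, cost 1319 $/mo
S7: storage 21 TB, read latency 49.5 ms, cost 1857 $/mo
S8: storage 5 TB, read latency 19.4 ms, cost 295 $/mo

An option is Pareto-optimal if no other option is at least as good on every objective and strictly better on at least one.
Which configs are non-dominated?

S2, S4, S6, S8

S1: dominated by S6 (storage 38≥30, read latency 25.3≤39.6, cost 1319≤1399).
S2: not dominated (best read latency).
S3: dominated by S2 (storage 26≥17, read latency 4.2≤37.0, cost 508≤1769).
S4: not dominated.
S5: dominated by S2 (storage 26≥22, read latency 4.2≤29.5, cost 508≤1266).
S6: not dominated (best storage).
S7: dominated by S1 (storage 30≥21, read latency 39.6≤49.5, cost 1399≤1857).
S8: not dominated (best cost).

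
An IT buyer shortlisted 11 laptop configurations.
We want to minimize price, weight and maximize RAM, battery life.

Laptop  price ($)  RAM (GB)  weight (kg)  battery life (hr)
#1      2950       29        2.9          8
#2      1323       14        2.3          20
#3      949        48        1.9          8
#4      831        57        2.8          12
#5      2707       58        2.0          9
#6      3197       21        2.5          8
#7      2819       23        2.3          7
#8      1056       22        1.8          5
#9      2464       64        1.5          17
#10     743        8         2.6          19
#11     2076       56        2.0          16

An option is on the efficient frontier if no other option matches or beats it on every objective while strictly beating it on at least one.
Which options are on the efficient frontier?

#2, #3, #4, #8, #9, #10, #11

#1: dominated by #3 (price 949≤2950, RAM 48≥29, weight 1.9≤2.9, battery life 8≥8).
#2: not dominated (best battery life).
#3: not dominated.
#4: not dominated.
#5: dominated by #9 (price 2464≤2707, RAM 64≥58, weight 1.5≤2.0, battery life 17≥9).
#6: dominated by #3 (price 949≤3197, RAM 48≥21, weight 1.9≤2.5, battery life 8≥8).
#7: dominated by #3 (price 949≤2819, RAM 48≥23, weight 1.9≤2.3, battery life 8≥7).
#8: not dominated.
#9: not dominated (best RAM).
#10: not dominated (best price).
#11: not dominated.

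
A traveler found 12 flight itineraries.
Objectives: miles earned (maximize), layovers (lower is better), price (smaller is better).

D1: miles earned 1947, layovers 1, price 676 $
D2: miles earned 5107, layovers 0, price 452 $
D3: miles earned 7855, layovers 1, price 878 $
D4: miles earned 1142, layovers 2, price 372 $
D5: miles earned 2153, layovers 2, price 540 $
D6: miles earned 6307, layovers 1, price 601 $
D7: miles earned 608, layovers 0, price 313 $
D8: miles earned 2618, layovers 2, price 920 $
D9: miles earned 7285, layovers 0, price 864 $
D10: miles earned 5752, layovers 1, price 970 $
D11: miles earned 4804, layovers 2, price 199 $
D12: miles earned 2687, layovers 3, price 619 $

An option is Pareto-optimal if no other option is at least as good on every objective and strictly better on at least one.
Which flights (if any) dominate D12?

D2: miles earned 5107≥2687, layovers 0≤3, price 452≤619 — dominates D12.
D6: miles earned 6307≥2687, layovers 1≤3, price 601≤619 — dominates D12.
D11: miles earned 4804≥2687, layovers 2≤3, price 199≤619 — dominates D12.
Others (D1, D3, D4, D5, D7, D8, D9, D10) are each worse than D12 on at least one objective.

D2, D6, D11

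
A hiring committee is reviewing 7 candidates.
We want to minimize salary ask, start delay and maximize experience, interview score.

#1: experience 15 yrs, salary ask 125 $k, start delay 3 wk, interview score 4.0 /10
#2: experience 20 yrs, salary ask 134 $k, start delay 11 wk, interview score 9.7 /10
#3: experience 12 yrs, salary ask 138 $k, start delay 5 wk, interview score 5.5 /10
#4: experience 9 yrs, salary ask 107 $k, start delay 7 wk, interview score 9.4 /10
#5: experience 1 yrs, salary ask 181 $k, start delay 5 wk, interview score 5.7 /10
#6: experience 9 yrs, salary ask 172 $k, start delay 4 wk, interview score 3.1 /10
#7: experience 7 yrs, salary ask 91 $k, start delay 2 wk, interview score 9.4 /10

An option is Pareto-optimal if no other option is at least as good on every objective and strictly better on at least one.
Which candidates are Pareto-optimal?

#1, #2, #3, #4, #7

#1: not dominated.
#2: not dominated (best experience).
#3: not dominated.
#4: not dominated.
#5: dominated by #7 (experience 7≥1, salary ask 91≤181, start delay 2≤5, interview score 9.4≥5.7).
#6: dominated by #1 (experience 15≥9, salary ask 125≤172, start delay 3≤4, interview score 4.0≥3.1).
#7: not dominated (best salary ask).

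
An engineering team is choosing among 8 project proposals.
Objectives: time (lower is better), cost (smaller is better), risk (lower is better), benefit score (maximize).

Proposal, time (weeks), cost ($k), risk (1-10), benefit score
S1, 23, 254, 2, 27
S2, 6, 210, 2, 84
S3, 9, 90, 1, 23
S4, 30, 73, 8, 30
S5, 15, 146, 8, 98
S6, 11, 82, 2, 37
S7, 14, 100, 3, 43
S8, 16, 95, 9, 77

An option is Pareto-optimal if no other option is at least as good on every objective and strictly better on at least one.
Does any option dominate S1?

Yes

S2 vs S1: time 6≤23, cost 210≤254, risk 2≤2, benefit score 84≥27 — S2 is at least as good on every objective and strictly better on at least one, so S2 dominates S1.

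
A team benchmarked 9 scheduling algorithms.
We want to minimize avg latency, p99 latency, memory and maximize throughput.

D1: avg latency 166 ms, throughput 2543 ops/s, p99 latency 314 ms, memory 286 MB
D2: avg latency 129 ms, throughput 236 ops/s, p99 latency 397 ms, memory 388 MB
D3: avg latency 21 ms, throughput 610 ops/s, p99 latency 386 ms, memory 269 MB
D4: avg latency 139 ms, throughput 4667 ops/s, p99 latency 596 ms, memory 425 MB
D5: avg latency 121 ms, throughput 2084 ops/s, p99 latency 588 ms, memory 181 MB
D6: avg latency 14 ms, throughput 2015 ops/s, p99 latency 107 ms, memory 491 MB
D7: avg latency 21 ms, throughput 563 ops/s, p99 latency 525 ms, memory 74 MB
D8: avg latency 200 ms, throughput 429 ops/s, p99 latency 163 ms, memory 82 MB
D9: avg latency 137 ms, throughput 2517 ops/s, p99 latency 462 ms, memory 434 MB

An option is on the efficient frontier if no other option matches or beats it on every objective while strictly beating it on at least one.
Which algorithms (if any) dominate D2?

D3: avg latency 21≤129, throughput 610≥236, p99 latency 386≤397, memory 269≤388 — dominates D2.
Others (D1, D4, D5, D6, D7, D8, D9) are each worse than D2 on at least one objective.

D3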